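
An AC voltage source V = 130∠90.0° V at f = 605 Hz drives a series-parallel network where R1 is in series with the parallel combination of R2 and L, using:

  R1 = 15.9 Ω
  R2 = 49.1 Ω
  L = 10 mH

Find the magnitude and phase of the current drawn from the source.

Step 1 — Angular frequency: ω = 2π·f = 2π·605 = 3801 rad/s.
Step 2 — Component impedances:
  R1: Z = R = 15.9 Ω
  R2: Z = R = 49.1 Ω
  L: Z = jωL = j·3801·0.01 = 0 + j38.01 Ω
Step 3 — Parallel branch: R2 || L = 1/(1/R2 + 1/L) = 18.4 + j23.77 Ω.
Step 4 — Series with R1: Z_total = R1 + (R2 || L) = 34.3 + j23.77 Ω = 41.73∠34.7° Ω.
Step 5 — Source phasor: V = 130∠90.0° V = 0 + j130 V.
Step 6 — Ohm's law: I = V / Z_total = (0 + j130) / (34.3 + j23.77) = 1.774 + j2.561 A.
Step 7 — Convert to polar: |I| = 3.115 A, ∠I = 55.3°.

I = 3.115∠55.3° A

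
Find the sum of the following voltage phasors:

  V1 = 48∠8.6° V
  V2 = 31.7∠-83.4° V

Step 1 — Convert each phasor to rectangular form:
  V1 = 48·(cos(8.6°) + j·sin(8.6°)) = 47.46 + j7.178 V
  V2 = 31.7·(cos(-83.4°) + j·sin(-83.4°)) = 3.644 - j31.49 V
Step 2 — Sum components: V_total = 51.1 - j24.31 V.
Step 3 — Convert to polar: |V_total| = 56.59 V, ∠V_total = -25.4°.

V_total = 56.59∠-25.4° V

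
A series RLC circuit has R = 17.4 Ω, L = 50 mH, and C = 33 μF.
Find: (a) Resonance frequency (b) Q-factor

Step 1 — Resonance condition Im(Z)=0 gives ω₀ = 1/√(LC).
Step 2 — ω₀ = 1/√(0.05·3.3e-05) = 778.5 rad/s.
Step 3 — f₀ = ω₀/(2π) = 123.9 Hz.
Step 4 — Series Q: Q = ω₀L/R = 778.5·0.05/17.4 = 2.237.

(a) f₀ = 123.9 Hz  (b) Q = 2.237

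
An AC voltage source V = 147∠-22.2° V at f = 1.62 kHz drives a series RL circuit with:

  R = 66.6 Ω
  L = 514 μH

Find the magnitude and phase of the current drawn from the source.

Step 1 — Angular frequency: ω = 2π·f = 2π·1620 = 1.018e+04 rad/s.
Step 2 — Component impedances:
  R: Z = R = 66.6 Ω
  L: Z = jωL = j·1.018e+04·0.000514 = 0 + j5.232 Ω
Step 3 — Series combination: Z_total = R + L = 66.6 + j5.232 Ω = 66.81∠4.5° Ω.
Step 4 — Source phasor: V = 147∠-22.2° V = 136.1 - j55.54 V.
Step 5 — Ohm's law: I = V / Z_total = (136.1 - j55.54) / (66.6 + j5.232) = 1.966 - j0.9884 A.
Step 6 — Convert to polar: |I| = 2.2 A, ∠I = -26.7°.

I = 2.2∠-26.7° A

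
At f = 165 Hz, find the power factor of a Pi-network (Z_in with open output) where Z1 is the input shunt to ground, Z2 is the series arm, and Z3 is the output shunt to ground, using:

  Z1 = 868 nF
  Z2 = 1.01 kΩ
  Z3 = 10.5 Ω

Step 1 — Angular frequency: ω = 2π·f = 2π·165 = 1037 rad/s.
Step 2 — Component impedances:
  Z1: Z = 1/(jωC) = -j/(ω·C) = 0 - j1111 Ω
  Z2: Z = R = 1010 Ω
  Z3: Z = R = 10.5 Ω
Step 3 — With open output, the series arm Z2 and the output shunt Z3 appear in series to ground: Z2 + Z3 = 1020 Ω.
Step 4 — Parallel with input shunt Z1: Z_in = Z1 || (Z2 + Z3) = 553.6 - j508.4 Ω = 751.6∠-42.6° Ω.
Step 5 — Power factor: PF = cos(φ) = Re(Z)/|Z| = 553.62/751.64 = 0.7365.
Step 6 — Type: Im(Z) = -508.4 ⇒ leading (phase φ = -42.6°).

PF = 0.7365 (leading, φ = -42.6°)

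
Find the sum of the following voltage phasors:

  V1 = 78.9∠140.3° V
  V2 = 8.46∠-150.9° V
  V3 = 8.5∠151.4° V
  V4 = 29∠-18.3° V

Step 1 — Convert each phasor to rectangular form:
  V1 = 78.9·(cos(140.3°) + j·sin(140.3°)) = -60.71 + j50.4 V
  V2 = 8.46·(cos(-150.9°) + j·sin(-150.9°)) = -7.392 - j4.114 V
  V3 = 8.5·(cos(151.4°) + j·sin(151.4°)) = -7.463 + j4.069 V
  V4 = 29·(cos(-18.3°) + j·sin(-18.3°)) = 27.53 - j9.106 V
Step 2 — Sum components: V_total = -48.03 + j41.25 V.
Step 3 — Convert to polar: |V_total| = 63.31 V, ∠V_total = 139.3°.

V_total = 63.31∠139.3° V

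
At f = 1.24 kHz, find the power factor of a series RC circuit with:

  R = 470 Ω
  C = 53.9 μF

Step 1 — Angular frequency: ω = 2π·f = 2π·1240 = 7791 rad/s.
Step 2 — Component impedances:
  R: Z = R = 470 Ω
  C: Z = 1/(jωC) = -j/(ω·C) = 0 - j2.381 Ω
Step 3 — Series combination: Z_total = R + C = 470 - j2.381 Ω = 470∠-0.3° Ω.
Step 4 — Power factor: PF = cos(φ) = Re(Z)/|Z| = 470/470 = 1.
Step 5 — Type: Im(Z) = -2.381 ⇒ leading (phase φ = -0.3°).

PF = 1 (leading, φ = -0.3°)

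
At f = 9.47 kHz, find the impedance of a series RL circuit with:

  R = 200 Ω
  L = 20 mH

Step 1 — Angular frequency: ω = 2π·f = 2π·9470 = 5.95e+04 rad/s.
Step 2 — Component impedances:
  R: Z = R = 200 Ω
  L: Z = jωL = j·5.95e+04·0.02 = 0 + j1190 Ω
Step 3 — Series combination: Z_total = R + L = 200 + j1190 Ω = 1207∠80.5° Ω.

Z = 200 + j1190 Ω = 1207∠80.5° Ω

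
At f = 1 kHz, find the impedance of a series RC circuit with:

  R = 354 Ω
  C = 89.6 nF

Step 1 — Angular frequency: ω = 2π·f = 2π·1000 = 6283 rad/s.
Step 2 — Component impedances:
  R: Z = R = 354 Ω
  C: Z = 1/(jωC) = -j/(ω·C) = 0 - j1776 Ω
Step 3 — Series combination: Z_total = R + C = 354 - j1776 Ω = 1811∠-78.7° Ω.

Z = 354 - j1776 Ω = 1811∠-78.7° Ω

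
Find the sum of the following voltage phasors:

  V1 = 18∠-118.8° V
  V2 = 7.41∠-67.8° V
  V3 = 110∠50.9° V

Step 1 — Convert each phasor to rectangular form:
  V1 = 18·(cos(-118.8°) + j·sin(-118.8°)) = -8.672 - j15.77 V
  V2 = 7.41·(cos(-67.8°) + j·sin(-67.8°)) = 2.8 - j6.861 V
  V3 = 110·(cos(50.9°) + j·sin(50.9°)) = 69.37 + j85.37 V
Step 2 — Sum components: V_total = 63.5 + j62.73 V.
Step 3 — Convert to polar: |V_total| = 89.26 V, ∠V_total = 44.6°.

V_total = 89.26∠44.6° V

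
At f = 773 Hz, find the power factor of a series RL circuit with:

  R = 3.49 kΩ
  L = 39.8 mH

Step 1 — Angular frequency: ω = 2π·f = 2π·773 = 4857 rad/s.
Step 2 — Component impedances:
  R: Z = R = 3490 Ω
  L: Z = jωL = j·4857·0.0398 = 0 + j193.3 Ω
Step 3 — Series combination: Z_total = R + L = 3490 + j193.3 Ω = 3495∠3.2° Ω.
Step 4 — Power factor: PF = cos(φ) = Re(Z)/|Z| = 3490/3495.3 = 0.9985.
Step 5 — Type: Im(Z) = 193.3 ⇒ lagging (phase φ = 3.2°).

PF = 0.9985 (lagging, φ = 3.2°)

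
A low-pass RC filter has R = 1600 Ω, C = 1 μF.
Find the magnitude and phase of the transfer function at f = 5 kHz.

Step 1 — Angular frequency: ω = 2π·5000 = 3.142e+04 rad/s.
Step 2 — Transfer function: H(jω) = 1/(1 + jωRC).
Step 3 — Denominator: 1 + jωRC = 1 + j·3.142e+04·1600·1e-06 = 1 + j50.27.
Step 4 — H = 0.0003956 - j0.01989.
Step 5 — Magnitude: |H| = 0.01989 (-34.0 dB); phase: φ = -88.9°.

|H| = 0.01989 (-34.0 dB), φ = -88.9°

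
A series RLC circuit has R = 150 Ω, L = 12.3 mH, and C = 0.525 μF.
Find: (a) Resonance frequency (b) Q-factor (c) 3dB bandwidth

Step 1 — Resonance condition Im(Z)=0 gives ω₀ = 1/√(LC).
Step 2 — ω₀ = 1/√(0.0123·5.25e-07) = 1.244e+04 rad/s.
Step 3 — f₀ = ω₀/(2π) = 1981 Hz.
Step 4 — Series Q: Q = ω₀L/R = 1.244e+04·0.0123/150 = 1.02.
Step 5 — 3dB bandwidth: Δω = ω₀/Q = 1.22e+04 rad/s; BW = Δω/(2π) = 1941 Hz.

(a) f₀ = 1981 Hz  (b) Q = 1.02  (c) BW = 1941 Hz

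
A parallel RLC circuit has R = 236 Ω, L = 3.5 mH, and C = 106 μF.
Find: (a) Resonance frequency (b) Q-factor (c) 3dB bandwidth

Step 1 — Resonance: ω₀ = 1/√(LC) = 1/√(0.0035·0.000106) = 1642 rad/s.
Step 2 — f₀ = ω₀/(2π) = 261.3 Hz.
Step 3 — Parallel Q: Q = R/(ω₀L) = 236/(1642·0.0035) = 41.07.
Step 4 — Bandwidth: Δω = ω₀/Q = 39.97 rad/s; BW = Δω/(2π) = 6.362 Hz.

(a) f₀ = 261.3 Hz  (b) Q = 41.07  (c) BW = 6.362 Hz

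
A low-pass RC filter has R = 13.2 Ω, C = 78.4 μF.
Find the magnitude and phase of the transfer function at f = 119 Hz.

Step 1 — Angular frequency: ω = 2π·119 = 747.7 rad/s.
Step 2 — Transfer function: H(jω) = 1/(1 + jωRC).
Step 3 — Denominator: 1 + jωRC = 1 + j·747.7·13.2·7.84e-05 = 1 + j0.7738.
Step 4 — H = 0.6255 - j0.484.
Step 5 — Magnitude: |H| = 0.7909 (-2.0 dB); phase: φ = -37.7°.

|H| = 0.7909 (-2.0 dB), φ = -37.7°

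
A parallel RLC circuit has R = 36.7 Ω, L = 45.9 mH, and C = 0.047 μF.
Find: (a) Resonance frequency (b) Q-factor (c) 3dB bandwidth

Step 1 — Resonance: ω₀ = 1/√(LC) = 1/√(0.0459·4.7e-08) = 2.153e+04 rad/s.
Step 2 — f₀ = ω₀/(2π) = 3427 Hz.
Step 3 — Parallel Q: Q = R/(ω₀L) = 36.7/(2.153e+04·0.0459) = 0.03714.
Step 4 — Bandwidth: Δω = ω₀/Q = 5.797e+05 rad/s; BW = Δω/(2π) = 9.227e+04 Hz.

(a) f₀ = 3427 Hz  (b) Q = 0.03714  (c) BW = 9.227e+04 Hz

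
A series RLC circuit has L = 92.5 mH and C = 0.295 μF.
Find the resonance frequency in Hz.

Step 1 — Resonance condition Im(Z)=0 gives ω₀ = 1/√(LC).
Step 2 — ω₀ = 1/√(0.0925·2.95e-07) = 6054 rad/s.
Step 3 — f₀ = ω₀/(2π) = 963.5 Hz.

f₀ = 963.5 Hz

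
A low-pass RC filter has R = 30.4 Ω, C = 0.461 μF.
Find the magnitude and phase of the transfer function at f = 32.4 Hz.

Step 1 — Angular frequency: ω = 2π·32.4 = 203.6 rad/s.
Step 2 — Transfer function: H(jω) = 1/(1 + jωRC).
Step 3 — Denominator: 1 + jωRC = 1 + j·203.6·30.4·4.61e-07 = 1 + j0.002853.
Step 4 — H = 1 - j0.002853.
Step 5 — Magnitude: |H| = 1 (-0.0 dB); phase: φ = -0.2°.

|H| = 1 (-0.0 dB), φ = -0.2°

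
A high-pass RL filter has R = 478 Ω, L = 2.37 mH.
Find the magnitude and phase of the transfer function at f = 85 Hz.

Step 1 — Angular frequency: ω = 2π·85 = 534.1 rad/s.
Step 2 — Transfer function: H(jω) = jωL/(R + jωL).
Step 3 — Numerator jωL = j·1.266; denominator R + jωL = 478 + j1.266.
Step 4 — H = 7.012e-06 + j0.002648.
Step 5 — Magnitude: |H| = 0.002648 (-51.5 dB); phase: φ = 89.8°.

|H| = 0.002648 (-51.5 dB), φ = 89.8°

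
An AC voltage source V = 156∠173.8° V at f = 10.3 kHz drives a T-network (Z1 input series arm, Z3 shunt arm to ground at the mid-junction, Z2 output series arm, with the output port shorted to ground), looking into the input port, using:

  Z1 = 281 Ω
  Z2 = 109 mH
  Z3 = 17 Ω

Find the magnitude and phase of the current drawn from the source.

Step 1 — Angular frequency: ω = 2π·f = 2π·1.03e+04 = 6.472e+04 rad/s.
Step 2 — Component impedances:
  Z1: Z = R = 281 Ω
  Z2: Z = jωL = j·6.472e+04·0.109 = 0 + j7054 Ω
  Z3: Z = R = 17 Ω
Step 3 — With the output port shorted to ground, the output series arm Z2 runs from the junction to ground; the shunt arm Z3 also runs from the junction to ground. They appear in parallel: Z3 || Z2 = 17 + j0.04097 Ω.
Step 4 — Series with input arm Z1: Z_in = Z1 + (Z3 || Z2) = 298 + j0.04097 Ω = 298∠0.0° Ω.
Step 5 — Source phasor: V = 156∠173.8° V = -155.1 + j16.85 V.
Step 6 — Ohm's law: I = V / Z_total = (-155.1 + j16.85) / (298 + j0.04097) = -0.5204 + j0.05661 A.
Step 7 — Convert to polar: |I| = 0.5235 A, ∠I = 173.8°.

I = 0.5235∠173.8° A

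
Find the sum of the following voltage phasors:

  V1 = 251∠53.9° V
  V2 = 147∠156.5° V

Step 1 — Convert each phasor to rectangular form:
  V1 = 251·(cos(53.9°) + j·sin(53.9°)) = 147.9 + j202.8 V
  V2 = 147·(cos(156.5°) + j·sin(156.5°)) = -134.8 + j58.62 V
Step 2 — Sum components: V_total = 13.08 + j261.4 V.
Step 3 — Convert to polar: |V_total| = 261.7 V, ∠V_total = 87.1°.

V_total = 261.7∠87.1° V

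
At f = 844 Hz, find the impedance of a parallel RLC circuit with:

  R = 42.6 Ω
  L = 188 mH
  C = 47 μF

Step 1 — Angular frequency: ω = 2π·f = 2π·844 = 5303 rad/s.
Step 2 — Component impedances:
  R: Z = R = 42.6 Ω
  L: Z = jωL = j·5303·0.188 = 0 + j997 Ω
  C: Z = 1/(jωC) = -j/(ω·C) = 0 - j4.012 Ω
Step 3 — Parallel combination: 1/Z_total = 1/R + 1/L + 1/C; Z_total = 0.3776 - j3.993 Ω = 4.01∠-84.6° Ω.

Z = 0.3776 - j3.993 Ω = 4.01∠-84.6° Ω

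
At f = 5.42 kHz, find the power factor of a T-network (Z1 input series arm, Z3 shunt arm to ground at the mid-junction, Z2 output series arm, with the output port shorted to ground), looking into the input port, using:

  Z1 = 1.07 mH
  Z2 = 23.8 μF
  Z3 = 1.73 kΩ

Step 1 — Angular frequency: ω = 2π·f = 2π·5420 = 3.405e+04 rad/s.
Step 2 — Component impedances:
  Z1: Z = jωL = j·3.405e+04·0.00107 = 0 + j36.44 Ω
  Z2: Z = 1/(jωC) = -j/(ω·C) = 0 - j1.234 Ω
  Z3: Z = R = 1730 Ω
Step 3 — With the output port shorted to ground, the output series arm Z2 runs from the junction to ground; the shunt arm Z3 also runs from the junction to ground. They appear in parallel: Z3 || Z2 = 0.0008799 - j1.234 Ω.
Step 4 — Series with input arm Z1: Z_in = Z1 + (Z3 || Z2) = 0.0008799 + j35.2 Ω = 35.2∠90.0° Ω.
Step 5 — Power factor: PF = cos(φ) = Re(Z)/|Z| = 0.00087992/35.205 = 2.499e-05.
Step 6 — Type: Im(Z) = 35.2 ⇒ lagging (phase φ = 90.0°).

PF = 2.499e-05 (lagging, φ = 90.0°)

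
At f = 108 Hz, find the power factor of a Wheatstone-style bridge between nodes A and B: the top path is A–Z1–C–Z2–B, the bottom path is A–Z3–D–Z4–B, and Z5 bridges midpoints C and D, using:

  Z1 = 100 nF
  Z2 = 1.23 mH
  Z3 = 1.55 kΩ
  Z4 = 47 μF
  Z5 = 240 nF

Step 1 — Angular frequency: ω = 2π·f = 2π·108 = 678.6 rad/s.
Step 2 — Component impedances:
  Z1: Z = 1/(jωC) = -j/(ω·C) = 0 - j1.474e+04 Ω
  Z2: Z = jωL = j·678.6·0.00123 = 0 + j0.8347 Ω
  Z3: Z = R = 1550 Ω
  Z4: Z = 1/(jωC) = -j/(ω·C) = 0 - j31.35 Ω
  Z5: Z = 1/(jωC) = -j/(ω·C) = 0 - j6140 Ω
Step 3 — Bridge requires nodal analysis (the Z5 bridge couples midpoints C and D, so the two paths cannot be reduced to a simple series/parallel combination). Setting node B to ground and injecting 1 A at node A, the 3-node admittance system at A, C, D solves to V_A = Z_AB = 1527 - j191.4 Ω = 1539∠-7.1° Ω.
Step 4 — Power factor: PF = cos(φ) = Re(Z)/|Z| = 1527/1539 = 0.9922.
Step 5 — Type: Im(Z) = -191.4 ⇒ leading (phase φ = -7.1°).

PF = 0.9922 (leading, φ = -7.1°)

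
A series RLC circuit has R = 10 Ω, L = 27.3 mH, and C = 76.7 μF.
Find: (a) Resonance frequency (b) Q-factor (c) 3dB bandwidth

Step 1 — Resonance: ω₀ = 1/√(LC) = 1/√(0.0273·7.67e-05) = 691.1 rad/s.
Step 2 — f₀ = ω₀/(2π) = 110 Hz.
Step 3 — Series Q: Q = ω₀L/R = 691.1·0.0273/10 = 1.887.
Step 4 — Bandwidth: Δω = ω₀/Q = 366.3 rad/s; BW = Δω/(2π) = 58.3 Hz.

(a) f₀ = 110 Hz  (b) Q = 1.887  (c) BW = 58.3 Hz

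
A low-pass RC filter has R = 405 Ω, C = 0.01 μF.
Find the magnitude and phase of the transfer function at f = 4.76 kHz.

Step 1 — Angular frequency: ω = 2π·4760 = 2.991e+04 rad/s.
Step 2 — Transfer function: H(jω) = 1/(1 + jωRC).
Step 3 — Denominator: 1 + jωRC = 1 + j·2.991e+04·405·1e-08 = 1 + j0.1211.
Step 4 — H = 0.9855 - j0.1194.
Step 5 — Magnitude: |H| = 0.9927 (-0.1 dB); phase: φ = -6.9°.

|H| = 0.9927 (-0.1 dB), φ = -6.9°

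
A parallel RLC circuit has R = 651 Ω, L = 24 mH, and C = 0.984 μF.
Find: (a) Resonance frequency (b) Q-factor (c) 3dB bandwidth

Step 1 — Resonance: ω₀ = 1/√(LC) = 1/√(0.024·9.84e-07) = 6507 rad/s.
Step 2 — f₀ = ω₀/(2π) = 1036 Hz.
Step 3 — Parallel Q: Q = R/(ω₀L) = 651/(6507·0.024) = 4.168.
Step 4 — Bandwidth: Δω = ω₀/Q = 1561 rad/s; BW = Δω/(2π) = 248.5 Hz.

(a) f₀ = 1036 Hz  (b) Q = 4.168  (c) BW = 248.5 Hz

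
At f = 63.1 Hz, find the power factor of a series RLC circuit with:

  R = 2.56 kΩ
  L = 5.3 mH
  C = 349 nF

Step 1 — Angular frequency: ω = 2π·f = 2π·63.1 = 396.5 rad/s.
Step 2 — Component impedances:
  R: Z = R = 2560 Ω
  L: Z = jωL = j·396.5·0.0053 = 0 + j2.101 Ω
  C: Z = 1/(jωC) = -j/(ω·C) = 0 - j7227 Ω
Step 3 — Series combination: Z_total = R + L + C = 2560 - j7225 Ω = 7665∠-70.5° Ω.
Step 4 — Power factor: PF = cos(φ) = Re(Z)/|Z| = 2560/7665 = 0.334.
Step 5 — Type: Im(Z) = -7225 ⇒ leading (phase φ = -70.5°).

PF = 0.334 (leading, φ = -70.5°)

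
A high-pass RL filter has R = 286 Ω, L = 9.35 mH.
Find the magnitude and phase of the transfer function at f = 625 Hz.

Step 1 — Angular frequency: ω = 2π·625 = 3927 rad/s.
Step 2 — Transfer function: H(jω) = jωL/(R + jωL).
Step 3 — Numerator jωL = j·36.72; denominator R + jωL = 286 + j36.72.
Step 4 — H = 0.01621 + j0.1263.
Step 5 — Magnitude: |H| = 0.1273 (-17.9 dB); phase: φ = 82.7°.

|H| = 0.1273 (-17.9 dB), φ = 82.7°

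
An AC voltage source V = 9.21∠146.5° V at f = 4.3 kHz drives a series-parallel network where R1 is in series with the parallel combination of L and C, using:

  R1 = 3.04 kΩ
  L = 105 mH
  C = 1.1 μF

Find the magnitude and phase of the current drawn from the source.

Step 1 — Angular frequency: ω = 2π·f = 2π·4300 = 2.702e+04 rad/s.
Step 2 — Component impedances:
  R1: Z = R = 3040 Ω
  L: Z = jωL = j·2.702e+04·0.105 = 0 + j2837 Ω
  C: Z = 1/(jωC) = -j/(ω·C) = 0 - j33.65 Ω
Step 3 — Parallel branch: L || C = 1/(1/L + 1/C) = 0 - j34.05 Ω.
Step 4 — Series with R1: Z_total = R1 + (L || C) = 3040 - j34.05 Ω = 3040∠-0.6° Ω.
Step 5 — Source phasor: V = 9.21∠146.5° V = -7.68 + j5.083 V.
Step 6 — Ohm's law: I = V / Z_total = (-7.68 + j5.083) / (3040 - j34.05) = -0.002545 + j0.001644 A.
Step 7 — Convert to polar: |I| = 0.003029 A, ∠I = 147.1°.

I = 0.003029∠147.1° A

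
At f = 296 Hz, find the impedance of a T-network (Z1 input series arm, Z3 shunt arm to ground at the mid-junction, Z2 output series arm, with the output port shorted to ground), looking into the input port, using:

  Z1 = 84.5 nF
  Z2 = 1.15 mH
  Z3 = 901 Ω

Step 1 — Angular frequency: ω = 2π·f = 2π·296 = 1860 rad/s.
Step 2 — Component impedances:
  Z1: Z = 1/(jωC) = -j/(ω·C) = 0 - j6363 Ω
  Z2: Z = jωL = j·1860·0.00115 = 0 + j2.139 Ω
  Z3: Z = R = 901 Ω
Step 3 — With the output port shorted to ground, the output series arm Z2 runs from the junction to ground; the shunt arm Z3 also runs from the junction to ground. They appear in parallel: Z3 || Z2 = 0.005077 + j2.139 Ω.
Step 4 — Series with input arm Z1: Z_in = Z1 + (Z3 || Z2) = 0.005077 - j6361 Ω = 6361∠-90.0° Ω.

Z = 0.005077 - j6361 Ω = 6361∠-90.0° Ω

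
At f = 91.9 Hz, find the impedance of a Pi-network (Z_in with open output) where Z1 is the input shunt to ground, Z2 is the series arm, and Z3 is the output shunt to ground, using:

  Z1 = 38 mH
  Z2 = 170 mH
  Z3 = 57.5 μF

Step 1 — Angular frequency: ω = 2π·f = 2π·91.9 = 577.4 rad/s.
Step 2 — Component impedances:
  Z1: Z = jωL = j·577.4·0.038 = 0 + j21.94 Ω
  Z2: Z = jωL = j·577.4·0.17 = 0 + j98.16 Ω
  Z3: Z = 1/(jωC) = -j/(ω·C) = 0 - j30.12 Ω
Step 3 — With open output, the series arm Z2 and the output shunt Z3 appear in series to ground: Z2 + Z3 = 0 + j68.04 Ω.
Step 4 — Parallel with input shunt Z1: Z_in = Z1 || (Z2 + Z3) = 0 + j16.59 Ω = 16.59∠90.0° Ω.

Z = 0 + j16.59 Ω = 16.59∠90.0° Ω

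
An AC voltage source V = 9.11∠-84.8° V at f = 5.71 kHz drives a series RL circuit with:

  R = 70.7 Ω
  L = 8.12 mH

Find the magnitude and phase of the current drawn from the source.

Step 1 — Angular frequency: ω = 2π·f = 2π·5710 = 3.588e+04 rad/s.
Step 2 — Component impedances:
  R: Z = R = 70.7 Ω
  L: Z = jωL = j·3.588e+04·0.00812 = 0 + j291.3 Ω
Step 3 — Series combination: Z_total = R + L = 70.7 + j291.3 Ω = 299.8∠76.4° Ω.
Step 4 — Source phasor: V = 9.11∠-84.8° V = 0.8257 - j9.073 V.
Step 5 — Ohm's law: I = V / Z_total = (0.8257 - j9.073) / (70.7 + j291.3) = -0.02876 - j0.009814 A.
Step 6 — Convert to polar: |I| = 0.03039 A, ∠I = -161.2°.

I = 0.03039∠-161.2° A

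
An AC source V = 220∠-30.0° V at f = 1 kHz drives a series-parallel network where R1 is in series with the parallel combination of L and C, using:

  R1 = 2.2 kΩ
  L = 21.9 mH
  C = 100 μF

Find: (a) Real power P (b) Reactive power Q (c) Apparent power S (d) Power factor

Step 1 — Angular frequency: ω = 2π·f = 2π·1000 = 6283 rad/s.
Step 2 — Component impedances:
  R1: Z = R = 2200 Ω
  L: Z = jωL = j·6283·0.0219 = 0 + j137.6 Ω
  C: Z = 1/(jωC) = -j/(ω·C) = 0 - j1.592 Ω
Step 3 — Parallel branch: L || C = 1/(1/L + 1/C) = 0 - j1.61 Ω.
Step 4 — Series with R1: Z_total = R1 + (L || C) = 2200 - j1.61 Ω = 2200∠-0.0° Ω.
Step 5 — Source phasor: V = 220∠-30.0° V = 190.5 - j110 V.
Step 6 — Current: I = V / Z = 0.08664 - j0.04994 A = 0.1∠-30.0° A.
Step 7 — Complex power: S = V·I* = 22 - j0.0161 VA.
Step 8 — Real power: P = Re(S) = 22 W.
Step 9 — Reactive power: Q = Im(S) = -0.0161 VAR.
Step 10 — Apparent power: |S| = 22 VA.
Step 11 — Power factor: PF = P/|S| = 1 (leading).

(a) P = 22 W  (b) Q = -0.0161 VAR  (c) S = 22 VA  (d) PF = 1 (leading)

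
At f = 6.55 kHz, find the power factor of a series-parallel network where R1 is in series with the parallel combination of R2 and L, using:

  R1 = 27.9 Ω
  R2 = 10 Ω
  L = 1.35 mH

Step 1 — Angular frequency: ω = 2π·f = 2π·6550 = 4.115e+04 rad/s.
Step 2 — Component impedances:
  R1: Z = R = 27.9 Ω
  R2: Z = R = 10 Ω
  L: Z = jωL = j·4.115e+04·0.00135 = 0 + j55.56 Ω
Step 3 — Parallel branch: R2 || L = 1/(1/R2 + 1/L) = 9.686 + j1.743 Ω.
Step 4 — Series with R1: Z_total = R1 + (R2 || L) = 37.59 + j1.743 Ω = 37.63∠2.7° Ω.
Step 5 — Power factor: PF = cos(φ) = Re(Z)/|Z| = 37.59/37.63 = 0.9989.
Step 6 — Type: Im(Z) = 1.743 ⇒ lagging (phase φ = 2.7°).

PF = 0.9989 (lagging, φ = 2.7°)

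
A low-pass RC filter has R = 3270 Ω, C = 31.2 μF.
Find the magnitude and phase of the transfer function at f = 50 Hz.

Step 1 — Angular frequency: ω = 2π·50 = 314.2 rad/s.
Step 2 — Transfer function: H(jω) = 1/(1 + jωRC).
Step 3 — Denominator: 1 + jωRC = 1 + j·314.2·3270·3.12e-05 = 1 + j32.05.
Step 4 — H = 0.0009725 - j0.03117.
Step 5 — Magnitude: |H| = 0.03118 (-30.1 dB); phase: φ = -88.2°.

|H| = 0.03118 (-30.1 dB), φ = -88.2°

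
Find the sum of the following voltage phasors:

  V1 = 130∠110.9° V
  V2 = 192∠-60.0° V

Step 1 — Convert each phasor to rectangular form:
  V1 = 130·(cos(110.9°) + j·sin(110.9°)) = -46.38 + j121.4 V
  V2 = 192·(cos(-60.0°) + j·sin(-60.0°)) = 96 - j166.3 V
Step 2 — Sum components: V_total = 49.62 - j44.83 V.
Step 3 — Convert to polar: |V_total| = 66.88 V, ∠V_total = -42.1°.

V_total = 66.88∠-42.1° V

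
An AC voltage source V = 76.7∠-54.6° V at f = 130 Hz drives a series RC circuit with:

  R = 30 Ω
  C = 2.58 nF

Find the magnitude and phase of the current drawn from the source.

Step 1 — Angular frequency: ω = 2π·f = 2π·130 = 816.8 rad/s.
Step 2 — Component impedances:
  R: Z = R = 30 Ω
  C: Z = 1/(jωC) = -j/(ω·C) = 0 - j4.745e+05 Ω
Step 3 — Series combination: Z_total = R + C = 30 - j4.745e+05 Ω = 4.745e+05∠-90.0° Ω.
Step 4 — Source phasor: V = 76.7∠-54.6° V = 44.43 - j62.52 V.
Step 5 — Ohm's law: I = V / Z_total = (44.43 - j62.52) / (30 - j4.745e+05) = 0.0001318 + j9.362e-05 A.
Step 6 — Convert to polar: |I| = 0.0001616 A, ∠I = 35.4°.

I = 0.0001616∠35.4° A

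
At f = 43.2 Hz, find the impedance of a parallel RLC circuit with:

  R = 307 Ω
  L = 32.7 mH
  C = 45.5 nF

Step 1 — Angular frequency: ω = 2π·f = 2π·43.2 = 271.4 rad/s.
Step 2 — Component impedances:
  R: Z = R = 307 Ω
  L: Z = jωL = j·271.4·0.0327 = 0 + j8.876 Ω
  C: Z = 1/(jωC) = -j/(ω·C) = 0 - j8.097e+04 Ω
Step 3 — Parallel combination: 1/Z_total = 1/R + 1/L + 1/C; Z_total = 0.2565 + j8.869 Ω = 8.873∠88.3° Ω.

Z = 0.2565 + j8.869 Ω = 8.873∠88.3° Ω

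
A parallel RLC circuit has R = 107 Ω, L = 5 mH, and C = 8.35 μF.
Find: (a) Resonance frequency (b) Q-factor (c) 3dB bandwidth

Step 1 — Resonance: ω₀ = 1/√(LC) = 1/√(0.005·8.35e-06) = 4894 rad/s.
Step 2 — f₀ = ω₀/(2π) = 778.9 Hz.
Step 3 — Parallel Q: Q = R/(ω₀L) = 107/(4894·0.005) = 4.373.
Step 4 — Bandwidth: Δω = ω₀/Q = 1119 rad/s; BW = Δω/(2π) = 178.1 Hz.

(a) f₀ = 778.9 Hz  (b) Q = 4.373  (c) BW = 178.1 Hz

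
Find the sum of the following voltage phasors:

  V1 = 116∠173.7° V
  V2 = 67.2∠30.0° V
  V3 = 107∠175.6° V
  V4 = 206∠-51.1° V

Step 1 — Convert each phasor to rectangular form:
  V1 = 116·(cos(173.7°) + j·sin(173.7°)) = -115.3 + j12.73 V
  V2 = 67.2·(cos(30.0°) + j·sin(30.0°)) = 58.2 + j33.6 V
  V3 = 107·(cos(175.6°) + j·sin(175.6°)) = -106.7 + j8.209 V
  V4 = 206·(cos(-51.1°) + j·sin(-51.1°)) = 129.4 - j160.3 V
Step 2 — Sum components: V_total = -34.43 - j105.8 V.
Step 3 — Convert to polar: |V_total| = 111.2 V, ∠V_total = -108.0°.

V_total = 111.2∠-108.0° V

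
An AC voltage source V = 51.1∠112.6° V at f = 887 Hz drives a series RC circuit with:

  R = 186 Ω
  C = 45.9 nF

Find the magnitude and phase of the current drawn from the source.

Step 1 — Angular frequency: ω = 2π·f = 2π·887 = 5573 rad/s.
Step 2 — Component impedances:
  R: Z = R = 186 Ω
  C: Z = 1/(jωC) = -j/(ω·C) = 0 - j3909 Ω
Step 3 — Series combination: Z_total = R + C = 186 - j3909 Ω = 3914∠-87.3° Ω.
Step 4 — Source phasor: V = 51.1∠112.6° V = -19.64 + j47.18 V.
Step 5 — Ohm's law: I = V / Z_total = (-19.64 + j47.18) / (186 - j3909) = -0.01228 - j0.004439 A.
Step 6 — Convert to polar: |I| = 0.01306 A, ∠I = -160.1°.

I = 0.01306∠-160.1° A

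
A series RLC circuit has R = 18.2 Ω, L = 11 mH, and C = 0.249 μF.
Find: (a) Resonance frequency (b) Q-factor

Step 1 — Resonance condition Im(Z)=0 gives ω₀ = 1/√(LC).
Step 2 — ω₀ = 1/√(0.011·2.49e-07) = 1.911e+04 rad/s.
Step 3 — f₀ = ω₀/(2π) = 3041 Hz.
Step 4 — Series Q: Q = ω₀L/R = 1.911e+04·0.011/18.2 = 11.55.

(a) f₀ = 3041 Hz  (b) Q = 11.55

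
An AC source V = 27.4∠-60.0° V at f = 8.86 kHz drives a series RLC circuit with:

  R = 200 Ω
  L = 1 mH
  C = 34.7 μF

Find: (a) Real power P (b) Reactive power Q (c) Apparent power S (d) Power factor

Step 1 — Angular frequency: ω = 2π·f = 2π·8860 = 5.567e+04 rad/s.
Step 2 — Component impedances:
  R: Z = R = 200 Ω
  L: Z = jωL = j·5.567e+04·0.001 = 0 + j55.67 Ω
  C: Z = 1/(jωC) = -j/(ω·C) = 0 - j0.5177 Ω
Step 3 — Series combination: Z_total = R + L + C = 200 + j55.15 Ω = 207.5∠15.4° Ω.
Step 4 — Source phasor: V = 27.4∠-60.0° V = 13.7 - j23.73 V.
Step 5 — Current: I = V / Z = 0.03325 - j0.1278 A = 0.1321∠-75.4° A.
Step 6 — Complex power: S = V·I* = 3.489 + j0.962 VA.
Step 7 — Real power: P = Re(S) = 3.489 W.
Step 8 — Reactive power: Q = Im(S) = 0.962 VAR.
Step 9 — Apparent power: |S| = 3.619 VA.
Step 10 — Power factor: PF = P/|S| = 0.964 (lagging).

(a) P = 3.489 W  (b) Q = 0.962 VAR  (c) S = 3.619 VA  (d) PF = 0.964 (lagging)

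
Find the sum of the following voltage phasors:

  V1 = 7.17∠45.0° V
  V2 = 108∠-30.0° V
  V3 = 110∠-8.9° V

Step 1 — Convert each phasor to rectangular form:
  V1 = 7.17·(cos(45.0°) + j·sin(45.0°)) = 5.07 + j5.07 V
  V2 = 108·(cos(-30.0°) + j·sin(-30.0°)) = 93.53 - j54 V
  V3 = 110·(cos(-8.9°) + j·sin(-8.9°)) = 108.7 - j17.02 V
Step 2 — Sum components: V_total = 207.3 - j65.95 V.
Step 3 — Convert to polar: |V_total| = 217.5 V, ∠V_total = -17.6°.

V_total = 217.5∠-17.6° V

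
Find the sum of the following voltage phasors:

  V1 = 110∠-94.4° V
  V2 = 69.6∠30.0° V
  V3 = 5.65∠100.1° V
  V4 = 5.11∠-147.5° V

Step 1 — Convert each phasor to rectangular form:
  V1 = 110·(cos(-94.4°) + j·sin(-94.4°)) = -8.439 - j109.7 V
  V2 = 69.6·(cos(30.0°) + j·sin(30.0°)) = 60.28 + j34.8 V
  V3 = 5.65·(cos(100.1°) + j·sin(100.1°)) = -0.9908 + j5.562 V
  V4 = 5.11·(cos(-147.5°) + j·sin(-147.5°)) = -4.31 - j2.746 V
Step 2 — Sum components: V_total = 46.54 - j72.06 V.
Step 3 — Convert to polar: |V_total| = 85.78 V, ∠V_total = -57.1°.

V_total = 85.78∠-57.1° V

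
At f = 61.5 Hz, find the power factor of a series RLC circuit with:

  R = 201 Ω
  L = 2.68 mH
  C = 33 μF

Step 1 — Angular frequency: ω = 2π·f = 2π·61.5 = 386.4 rad/s.
Step 2 — Component impedances:
  R: Z = R = 201 Ω
  L: Z = jωL = j·386.4·0.00268 = 0 + j1.036 Ω
  C: Z = 1/(jωC) = -j/(ω·C) = 0 - j78.42 Ω
Step 3 — Series combination: Z_total = R + L + C = 201 - j77.39 Ω = 215.4∠-21.1° Ω.
Step 4 — Power factor: PF = cos(φ) = Re(Z)/|Z| = 201/215.38 = 0.9332.
Step 5 — Type: Im(Z) = -77.39 ⇒ leading (phase φ = -21.1°).

PF = 0.9332 (leading, φ = -21.1°)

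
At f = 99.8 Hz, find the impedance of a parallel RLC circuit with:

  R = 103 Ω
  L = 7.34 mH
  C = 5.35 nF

Step 1 — Angular frequency: ω = 2π·f = 2π·99.8 = 627.1 rad/s.
Step 2 — Component impedances:
  R: Z = R = 103 Ω
  L: Z = jωL = j·627.1·0.00734 = 0 + j4.603 Ω
  C: Z = 1/(jωC) = -j/(ω·C) = 0 - j2.981e+05 Ω
Step 3 — Parallel combination: 1/Z_total = 1/R + 1/L + 1/C; Z_total = 0.2053 + j4.594 Ω = 4.598∠87.4° Ω.

Z = 0.2053 + j4.594 Ω = 4.598∠87.4° Ω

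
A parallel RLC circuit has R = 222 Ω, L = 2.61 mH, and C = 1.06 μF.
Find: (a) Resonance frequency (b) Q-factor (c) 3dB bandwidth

Step 1 — Resonance: ω₀ = 1/√(LC) = 1/√(0.00261·1.06e-06) = 1.901e+04 rad/s.
Step 2 — f₀ = ω₀/(2π) = 3026 Hz.
Step 3 — Parallel Q: Q = R/(ω₀L) = 222/(1.901e+04·0.00261) = 4.474.
Step 4 — Bandwidth: Δω = ω₀/Q = 4250 rad/s; BW = Δω/(2π) = 676.3 Hz.

(a) f₀ = 3026 Hz  (b) Q = 4.474  (c) BW = 676.3 Hz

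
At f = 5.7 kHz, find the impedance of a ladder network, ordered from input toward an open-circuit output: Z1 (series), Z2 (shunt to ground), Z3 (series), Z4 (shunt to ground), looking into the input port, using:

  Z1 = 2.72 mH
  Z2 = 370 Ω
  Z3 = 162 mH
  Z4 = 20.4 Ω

Step 1 — Angular frequency: ω = 2π·f = 2π·5700 = 3.581e+04 rad/s.
Step 2 — Component impedances:
  Z1: Z = jωL = j·3.581e+04·0.00272 = 0 + j97.41 Ω
  Z2: Z = R = 370 Ω
  Z3: Z = jωL = j·3.581e+04·0.162 = 0 + j5802 Ω
  Z4: Z = R = 20.4 Ω
Step 3 — Ladder network (open output): work backward from the far end, alternating series and parallel combinations. Z_in = 368.4 + j120.9 Ω = 387.8∠18.2° Ω.

Z = 368.4 + j120.9 Ω = 387.8∠18.2° Ω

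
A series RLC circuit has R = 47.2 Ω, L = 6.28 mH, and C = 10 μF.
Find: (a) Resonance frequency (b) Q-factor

Step 1 — Resonance condition Im(Z)=0 gives ω₀ = 1/√(LC).
Step 2 — ω₀ = 1/√(0.00628·1e-05) = 3990 rad/s.
Step 3 — f₀ = ω₀/(2π) = 635.1 Hz.
Step 4 — Series Q: Q = ω₀L/R = 3990·0.00628/47.2 = 0.5309.

(a) f₀ = 635.1 Hz  (b) Q = 0.5309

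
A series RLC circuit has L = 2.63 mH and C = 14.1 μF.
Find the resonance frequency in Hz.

Step 1 — Resonance condition Im(Z)=0 gives ω₀ = 1/√(LC).
Step 2 — ω₀ = 1/√(0.00263·1.41e-05) = 5193 rad/s.
Step 3 — f₀ = ω₀/(2π) = 826.5 Hz.

f₀ = 826.5 Hz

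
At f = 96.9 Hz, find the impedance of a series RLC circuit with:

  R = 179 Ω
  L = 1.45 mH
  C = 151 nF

Step 1 — Angular frequency: ω = 2π·f = 2π·96.9 = 608.8 rad/s.
Step 2 — Component impedances:
  R: Z = R = 179 Ω
  L: Z = jωL = j·608.8·0.00145 = 0 + j0.8828 Ω
  C: Z = 1/(jωC) = -j/(ω·C) = 0 - j1.088e+04 Ω
Step 3 — Series combination: Z_total = R + L + C = 179 - j1.088e+04 Ω = 1.088e+04∠-89.1° Ω.

Z = 179 - j1.088e+04 Ω = 1.088e+04∠-89.1° Ω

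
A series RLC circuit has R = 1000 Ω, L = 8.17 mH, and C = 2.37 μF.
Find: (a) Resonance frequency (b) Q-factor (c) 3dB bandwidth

Step 1 — Resonance: ω₀ = 1/√(LC) = 1/√(0.00817·2.37e-06) = 7186 rad/s.
Step 2 — f₀ = ω₀/(2π) = 1144 Hz.
Step 3 — Series Q: Q = ω₀L/R = 7186·0.00817/1000 = 0.05871.
Step 4 — Bandwidth: Δω = ω₀/Q = 1.224e+05 rad/s; BW = Δω/(2π) = 1.948e+04 Hz.

(a) f₀ = 1144 Hz  (b) Q = 0.05871  (c) BW = 1.948e+04 Hz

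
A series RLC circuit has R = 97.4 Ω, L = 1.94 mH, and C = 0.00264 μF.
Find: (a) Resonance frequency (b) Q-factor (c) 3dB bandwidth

Step 1 — Resonance: ω₀ = 1/√(LC) = 1/√(0.00194·2.64e-09) = 4.419e+05 rad/s.
Step 2 — f₀ = ω₀/(2π) = 7.033e+04 Hz.
Step 3 — Series Q: Q = ω₀L/R = 4.419e+05·0.00194/97.4 = 8.801.
Step 4 — Bandwidth: Δω = ω₀/Q = 5.021e+04 rad/s; BW = Δω/(2π) = 7991 Hz.

(a) f₀ = 7.033e+04 Hz  (b) Q = 8.801  (c) BW = 7991 Hz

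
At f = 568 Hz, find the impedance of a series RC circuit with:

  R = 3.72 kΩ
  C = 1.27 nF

Step 1 — Angular frequency: ω = 2π·f = 2π·568 = 3569 rad/s.
Step 2 — Component impedances:
  R: Z = R = 3720 Ω
  C: Z = 1/(jωC) = -j/(ω·C) = 0 - j2.206e+05 Ω
Step 3 — Series combination: Z_total = R + C = 3720 - j2.206e+05 Ω = 2.207e+05∠-89.0° Ω.

Z = 3720 - j2.206e+05 Ω = 2.207e+05∠-89.0° Ω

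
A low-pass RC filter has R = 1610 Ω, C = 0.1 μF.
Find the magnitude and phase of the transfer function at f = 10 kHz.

Step 1 — Angular frequency: ω = 2π·1e+04 = 6.283e+04 rad/s.
Step 2 — Transfer function: H(jω) = 1/(1 + jωRC).
Step 3 — Denominator: 1 + jωRC = 1 + j·6.283e+04·1610·1e-07 = 1 + j10.12.
Step 4 — H = 0.009678 - j0.0979.
Step 5 — Magnitude: |H| = 0.09837 (-20.1 dB); phase: φ = -84.4°.

|H| = 0.09837 (-20.1 dB), φ = -84.4°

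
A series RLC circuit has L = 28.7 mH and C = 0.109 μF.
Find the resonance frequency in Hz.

Step 1 — Resonance condition Im(Z)=0 gives ω₀ = 1/√(LC).
Step 2 — ω₀ = 1/√(0.0287·1.09e-07) = 1.788e+04 rad/s.
Step 3 — f₀ = ω₀/(2π) = 2846 Hz.

f₀ = 2846 Hz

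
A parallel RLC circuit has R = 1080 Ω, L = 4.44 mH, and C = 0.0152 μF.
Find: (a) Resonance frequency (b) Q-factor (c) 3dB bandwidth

Step 1 — Resonance: ω₀ = 1/√(LC) = 1/√(0.00444·1.52e-08) = 1.217e+05 rad/s.
Step 2 — f₀ = ω₀/(2π) = 1.937e+04 Hz.
Step 3 — Parallel Q: Q = R/(ω₀L) = 1080/(1.217e+05·0.00444) = 1.998.
Step 4 — Bandwidth: Δω = ω₀/Q = 6.092e+04 rad/s; BW = Δω/(2π) = 9695 Hz.

(a) f₀ = 1.937e+04 Hz  (b) Q = 1.998  (c) BW = 9695 Hz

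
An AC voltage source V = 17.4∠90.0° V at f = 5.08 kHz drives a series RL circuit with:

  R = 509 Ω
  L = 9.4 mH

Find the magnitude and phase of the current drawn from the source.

Step 1 — Angular frequency: ω = 2π·f = 2π·5080 = 3.192e+04 rad/s.
Step 2 — Component impedances:
  R: Z = R = 509 Ω
  L: Z = jωL = j·3.192e+04·0.0094 = 0 + j300 Ω
Step 3 — Series combination: Z_total = R + L = 509 + j300 Ω = 590.8∠30.5° Ω.
Step 4 — Source phasor: V = 17.4∠90.0° V = 0 + j17.4 V.
Step 5 — Ohm's law: I = V / Z_total = (0 + j17.4) / (509 + j300) = 0.01495 + j0.02537 A.
Step 6 — Convert to polar: |I| = 0.02945 A, ∠I = 59.5°.

I = 0.02945∠59.5° A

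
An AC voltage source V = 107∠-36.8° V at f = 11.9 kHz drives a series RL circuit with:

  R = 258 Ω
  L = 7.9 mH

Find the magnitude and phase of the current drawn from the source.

Step 1 — Angular frequency: ω = 2π·f = 2π·1.19e+04 = 7.477e+04 rad/s.
Step 2 — Component impedances:
  R: Z = R = 258 Ω
  L: Z = jωL = j·7.477e+04·0.0079 = 0 + j590.7 Ω
Step 3 — Series combination: Z_total = R + L = 258 + j590.7 Ω = 644.6∠66.4° Ω.
Step 4 — Source phasor: V = 107∠-36.8° V = 85.68 - j64.1 V.
Step 5 — Ohm's law: I = V / Z_total = (85.68 - j64.1) / (258 + j590.7) = -0.03792 - j0.1616 A.
Step 6 — Convert to polar: |I| = 0.166 A, ∠I = -103.2°.

I = 0.166∠-103.2° A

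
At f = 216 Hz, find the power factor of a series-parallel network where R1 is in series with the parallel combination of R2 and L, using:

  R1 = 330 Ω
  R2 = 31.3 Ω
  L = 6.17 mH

Step 1 — Angular frequency: ω = 2π·f = 2π·216 = 1357 rad/s.
Step 2 — Component impedances:
  R1: Z = R = 330 Ω
  R2: Z = R = 31.3 Ω
  L: Z = jωL = j·1357·0.00617 = 0 + j8.374 Ω
Step 3 — Parallel branch: R2 || L = 1/(1/R2 + 1/L) = 2.091 + j7.814 Ω.
Step 4 — Series with R1: Z_total = R1 + (R2 || L) = 332.1 + j7.814 Ω = 332.2∠1.3° Ω.
Step 5 — Power factor: PF = cos(φ) = Re(Z)/|Z| = 332.1/332.2 = 0.9997.
Step 6 — Type: Im(Z) = 7.814 ⇒ lagging (phase φ = 1.3°).

PF = 0.9997 (lagging, φ = 1.3°)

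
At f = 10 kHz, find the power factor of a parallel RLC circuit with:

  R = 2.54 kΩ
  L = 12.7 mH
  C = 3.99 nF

Step 1 — Angular frequency: ω = 2π·f = 2π·1e+04 = 6.283e+04 rad/s.
Step 2 — Component impedances:
  R: Z = R = 2540 Ω
  L: Z = jωL = j·6.283e+04·0.0127 = 0 + j798 Ω
  C: Z = 1/(jωC) = -j/(ω·C) = 0 - j3989 Ω
Step 3 — Parallel combination: 1/Z_total = 1/R + 1/L + 1/C; Z_total = 339.4 + j864.2 Ω = 928.5∠68.6° Ω.
Step 4 — Power factor: PF = cos(φ) = Re(Z)/|Z| = 339.4/928.5 = 0.3655.
Step 5 — Type: Im(Z) = 864.2 ⇒ lagging (phase φ = 68.6°).

PF = 0.3655 (lagging, φ = 68.6°)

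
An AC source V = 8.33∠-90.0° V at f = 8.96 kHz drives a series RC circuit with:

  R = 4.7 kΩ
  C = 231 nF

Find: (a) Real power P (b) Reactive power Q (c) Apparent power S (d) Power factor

Step 1 — Angular frequency: ω = 2π·f = 2π·8960 = 5.63e+04 rad/s.
Step 2 — Component impedances:
  R: Z = R = 4700 Ω
  C: Z = 1/(jωC) = -j/(ω·C) = 0 - j76.9 Ω
Step 3 — Series combination: Z_total = R + C = 4700 - j76.9 Ω = 4701∠-0.9° Ω.
Step 4 — Source phasor: V = 8.33∠-90.0° V = 0 - j8.33 V.
Step 5 — Current: I = V / Z = 2.899e-05 - j0.001772 A = 0.001772∠-89.1° A.
Step 6 — Complex power: S = V·I* = 0.01476 - j0.0002415 VA.
Step 7 — Real power: P = Re(S) = 0.01476 W.
Step 8 — Reactive power: Q = Im(S) = -0.0002415 VAR.
Step 9 — Apparent power: |S| = 0.01476 VA.
Step 10 — Power factor: PF = P/|S| = 0.9999 (leading).

(a) P = 0.01476 W  (b) Q = -0.0002415 VAR  (c) S = 0.01476 VA  (d) PF = 0.9999 (leading)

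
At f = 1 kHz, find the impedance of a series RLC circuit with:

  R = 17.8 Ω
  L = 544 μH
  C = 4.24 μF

Step 1 — Angular frequency: ω = 2π·f = 2π·1000 = 6283 rad/s.
Step 2 — Component impedances:
  R: Z = R = 17.8 Ω
  L: Z = jωL = j·6283·0.000544 = 0 + j3.418 Ω
  C: Z = 1/(jωC) = -j/(ω·C) = 0 - j37.54 Ω
Step 3 — Series combination: Z_total = R + L + C = 17.8 - j34.12 Ω = 38.48∠-62.4° Ω.

Z = 17.8 - j34.12 Ω = 38.48∠-62.4° Ω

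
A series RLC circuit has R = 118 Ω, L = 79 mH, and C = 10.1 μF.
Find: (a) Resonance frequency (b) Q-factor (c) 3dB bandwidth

Step 1 — Resonance: ω₀ = 1/√(LC) = 1/√(0.079·1.01e-05) = 1120 rad/s.
Step 2 — f₀ = ω₀/(2π) = 178.2 Hz.
Step 3 — Series Q: Q = ω₀L/R = 1120·0.079/118 = 0.7495.
Step 4 — Bandwidth: Δω = ω₀/Q = 1494 rad/s; BW = Δω/(2π) = 237.7 Hz.

(a) f₀ = 178.2 Hz  (b) Q = 0.7495  (c) BW = 237.7 Hz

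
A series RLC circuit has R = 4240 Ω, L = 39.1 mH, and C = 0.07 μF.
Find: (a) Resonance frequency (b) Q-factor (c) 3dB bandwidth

Step 1 — Resonance condition Im(Z)=0 gives ω₀ = 1/√(LC).
Step 2 — ω₀ = 1/√(0.0391·7e-08) = 1.911e+04 rad/s.
Step 3 — f₀ = ω₀/(2π) = 3042 Hz.
Step 4 — Series Q: Q = ω₀L/R = 1.911e+04·0.0391/4240 = 0.1763.
Step 5 — 3dB bandwidth: Δω = ω₀/Q = 1.084e+05 rad/s; BW = Δω/(2π) = 1.726e+04 Hz.

(a) f₀ = 3042 Hz  (b) Q = 0.1763  (c) BW = 1.726e+04 Hz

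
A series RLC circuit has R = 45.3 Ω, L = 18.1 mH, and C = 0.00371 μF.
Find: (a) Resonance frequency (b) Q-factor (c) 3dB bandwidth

Step 1 — Resonance: ω₀ = 1/√(LC) = 1/√(0.0181·3.71e-09) = 1.22e+05 rad/s.
Step 2 — f₀ = ω₀/(2π) = 1.942e+04 Hz.
Step 3 — Series Q: Q = ω₀L/R = 1.22e+05·0.0181/45.3 = 48.76.
Step 4 — Bandwidth: Δω = ω₀/Q = 2503 rad/s; BW = Δω/(2π) = 398.3 Hz.

(a) f₀ = 1.942e+04 Hz  (b) Q = 48.76  (c) BW = 398.3 Hz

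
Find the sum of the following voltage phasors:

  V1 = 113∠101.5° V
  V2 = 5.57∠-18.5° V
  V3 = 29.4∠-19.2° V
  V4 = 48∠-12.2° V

Step 1 — Convert each phasor to rectangular form:
  V1 = 113·(cos(101.5°) + j·sin(101.5°)) = -22.53 + j110.7 V
  V2 = 5.57·(cos(-18.5°) + j·sin(-18.5°)) = 5.282 - j1.767 V
  V3 = 29.4·(cos(-19.2°) + j·sin(-19.2°)) = 27.76 - j9.669 V
  V4 = 48·(cos(-12.2°) + j·sin(-12.2°)) = 46.92 - j10.14 V
Step 2 — Sum components: V_total = 57.43 + j89.15 V.
Step 3 — Convert to polar: |V_total| = 106.1 V, ∠V_total = 57.2°.

V_total = 106.1∠57.2° V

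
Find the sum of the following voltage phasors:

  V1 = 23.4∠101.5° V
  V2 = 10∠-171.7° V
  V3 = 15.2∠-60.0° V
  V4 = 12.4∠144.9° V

Step 1 — Convert each phasor to rectangular form:
  V1 = 23.4·(cos(101.5°) + j·sin(101.5°)) = -4.665 + j22.93 V
  V2 = 10·(cos(-171.7°) + j·sin(-171.7°)) = -9.895 - j1.444 V
  V3 = 15.2·(cos(-60.0°) + j·sin(-60.0°)) = 7.6 - j13.16 V
  V4 = 12.4·(cos(144.9°) + j·sin(144.9°)) = -10.15 + j7.13 V
Step 2 — Sum components: V_total = -17.11 + j15.45 V.
Step 3 — Convert to polar: |V_total| = 23.05 V, ∠V_total = 137.9°.

V_total = 23.05∠137.9° V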